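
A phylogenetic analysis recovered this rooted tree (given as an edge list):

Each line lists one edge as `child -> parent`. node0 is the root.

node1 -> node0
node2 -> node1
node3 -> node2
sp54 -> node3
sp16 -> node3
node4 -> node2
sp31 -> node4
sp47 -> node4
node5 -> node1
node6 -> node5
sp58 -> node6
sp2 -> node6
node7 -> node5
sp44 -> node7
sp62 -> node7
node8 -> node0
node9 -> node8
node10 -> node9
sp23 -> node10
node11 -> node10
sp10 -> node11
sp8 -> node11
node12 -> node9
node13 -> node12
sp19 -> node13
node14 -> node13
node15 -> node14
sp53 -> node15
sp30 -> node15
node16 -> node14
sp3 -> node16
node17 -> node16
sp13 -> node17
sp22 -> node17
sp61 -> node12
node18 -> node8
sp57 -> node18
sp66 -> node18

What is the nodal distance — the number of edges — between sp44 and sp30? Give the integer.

The MRCA of sp44 and sp30 is the root of the tree.
From sp44 up to that node: 4 branches. From sp30 up to the same node: 7 branches. Total: 4 + 7 = 11.

11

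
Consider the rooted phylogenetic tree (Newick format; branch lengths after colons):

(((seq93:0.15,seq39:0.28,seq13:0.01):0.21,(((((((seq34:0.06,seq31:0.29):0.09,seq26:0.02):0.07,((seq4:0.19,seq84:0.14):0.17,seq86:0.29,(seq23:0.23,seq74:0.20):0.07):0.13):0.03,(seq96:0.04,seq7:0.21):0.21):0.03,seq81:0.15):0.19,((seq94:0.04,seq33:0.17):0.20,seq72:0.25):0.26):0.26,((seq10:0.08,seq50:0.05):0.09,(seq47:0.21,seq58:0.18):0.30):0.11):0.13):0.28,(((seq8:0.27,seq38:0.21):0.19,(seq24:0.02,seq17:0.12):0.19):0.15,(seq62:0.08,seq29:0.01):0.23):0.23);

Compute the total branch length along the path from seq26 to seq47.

The path runs seq26 → … → MRCA → … → seq47; the MRCA is the node subtending (((((((seq34,seq31),seq26),((seq4,seq84),seq86,(seq23,seq74))),(seq96,seq7)),seq81),((seq94,seq33),seq72)),((seq10,seq50),(seq47,seq58))).
Branch lengths along that path: 0.02 + 0.07 + 0.03 + 0.03 + 0.19 + 0.26 + 0.11 + 0.30 + 0.21 = 1.22.

1.22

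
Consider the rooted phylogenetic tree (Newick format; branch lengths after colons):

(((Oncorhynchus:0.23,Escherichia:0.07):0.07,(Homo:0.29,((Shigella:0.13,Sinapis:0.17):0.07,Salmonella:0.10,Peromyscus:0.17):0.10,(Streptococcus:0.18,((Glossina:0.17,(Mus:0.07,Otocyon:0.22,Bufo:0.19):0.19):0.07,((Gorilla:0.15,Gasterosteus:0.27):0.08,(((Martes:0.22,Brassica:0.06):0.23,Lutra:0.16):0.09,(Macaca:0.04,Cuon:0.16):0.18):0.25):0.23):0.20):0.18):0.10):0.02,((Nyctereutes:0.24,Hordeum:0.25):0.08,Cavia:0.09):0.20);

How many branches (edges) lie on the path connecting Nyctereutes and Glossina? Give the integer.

9

The MRCA of Nyctereutes and Glossina is the root of the tree.
From Nyctereutes up to that node: 3 branches. From Glossina up to the same node: 6 branches. Total: 3 + 6 = 9.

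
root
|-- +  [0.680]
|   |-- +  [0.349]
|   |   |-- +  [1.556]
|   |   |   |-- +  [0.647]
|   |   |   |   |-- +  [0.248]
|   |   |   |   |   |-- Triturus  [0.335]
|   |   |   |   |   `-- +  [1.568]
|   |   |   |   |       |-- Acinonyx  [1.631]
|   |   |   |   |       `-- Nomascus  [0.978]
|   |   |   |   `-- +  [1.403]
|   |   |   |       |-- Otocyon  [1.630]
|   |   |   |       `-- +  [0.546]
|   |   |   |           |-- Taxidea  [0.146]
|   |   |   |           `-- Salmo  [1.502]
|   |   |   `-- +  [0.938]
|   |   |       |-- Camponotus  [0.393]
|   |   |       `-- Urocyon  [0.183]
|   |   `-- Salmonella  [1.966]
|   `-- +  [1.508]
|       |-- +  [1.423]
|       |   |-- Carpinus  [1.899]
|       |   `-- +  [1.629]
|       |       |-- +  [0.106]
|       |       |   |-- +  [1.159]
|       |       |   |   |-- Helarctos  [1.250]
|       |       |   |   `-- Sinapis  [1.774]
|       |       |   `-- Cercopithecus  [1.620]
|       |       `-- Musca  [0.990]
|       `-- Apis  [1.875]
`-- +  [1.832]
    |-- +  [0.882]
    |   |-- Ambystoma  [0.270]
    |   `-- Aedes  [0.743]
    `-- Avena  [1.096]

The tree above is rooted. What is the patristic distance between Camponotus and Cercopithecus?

The path runs Camponotus → … → MRCA → … → Cercopithecus; the MRCA is the node subtending (((((Triturus,(Acinonyx,Nomascus)),(Otocyon,(Taxidea,Salmo))),(Camponotus,Urocyon)),Salmonella),((Carpinus,(((Helarctos,Sinapis),Cercopithecus),Musca)),Apis)).
Branch lengths along that path: 0.393 + 0.938 + 1.556 + 0.349 + 1.508 + 1.423 + 1.629 + 0.106 + 1.620 = 9.522.

9.522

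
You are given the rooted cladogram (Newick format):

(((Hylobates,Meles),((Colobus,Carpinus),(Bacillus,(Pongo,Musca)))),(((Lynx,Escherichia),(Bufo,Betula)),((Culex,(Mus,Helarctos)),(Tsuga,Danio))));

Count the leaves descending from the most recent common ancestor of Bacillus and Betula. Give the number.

16

The MRCA of Bacillus and Betula is the root, so the clade is the entire tree.
That clade contains 16 terminal taxa: Bacillus, Betula, Bufo, Carpinus, Colobus, Culex, Danio, Escherichia, Helarctos, Hylobates, Lynx, Meles, Mus, Musca, Pongo, Tsuga.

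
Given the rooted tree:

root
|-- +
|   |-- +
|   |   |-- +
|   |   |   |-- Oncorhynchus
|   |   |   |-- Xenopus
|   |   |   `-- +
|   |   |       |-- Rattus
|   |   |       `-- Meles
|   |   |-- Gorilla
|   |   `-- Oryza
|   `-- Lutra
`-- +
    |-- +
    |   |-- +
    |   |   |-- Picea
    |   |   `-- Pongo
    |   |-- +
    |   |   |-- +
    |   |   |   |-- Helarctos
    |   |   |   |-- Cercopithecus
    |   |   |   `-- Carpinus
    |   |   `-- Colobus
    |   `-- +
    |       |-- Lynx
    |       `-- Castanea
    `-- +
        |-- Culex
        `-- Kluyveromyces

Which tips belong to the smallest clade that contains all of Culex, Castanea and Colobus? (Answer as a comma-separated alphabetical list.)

Carpinus, Castanea, Cercopithecus, Colobus, Culex, Helarctos, Kluyveromyces, Lynx, Picea, Pongo

Tracing Culex: it sits inside (Culex,Kluyveromyces).
Tracing Castanea: it sits inside (Lynx,Castanea).
Tracing Colobus: it sits inside ((Helarctos,Cercopithecus,Carpinus),Colobus).
The smallest clade enclosing all 3 is (((Picea,Pongo),((Helarctos,Cercopithecus,Carpinus),Colobus),(Lynx,Castanea)),(Culex,Kluyveromyces)); the answer is its 10 terminal taxa in alphabetical order.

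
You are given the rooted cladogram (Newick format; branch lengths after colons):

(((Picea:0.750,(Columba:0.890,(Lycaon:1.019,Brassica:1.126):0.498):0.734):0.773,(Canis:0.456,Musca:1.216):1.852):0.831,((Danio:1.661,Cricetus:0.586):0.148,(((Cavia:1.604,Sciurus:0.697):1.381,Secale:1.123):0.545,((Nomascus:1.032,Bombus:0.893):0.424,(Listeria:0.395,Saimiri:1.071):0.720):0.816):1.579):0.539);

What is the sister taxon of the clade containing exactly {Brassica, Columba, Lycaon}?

The clade containing exactly {Brassica, Columba, Lycaon} attaches to the tree at the node subtending (Picea,(Columba,(Lycaon,Brassica))).
The other lineage descending from that same node — the sister group — is the single tip Picea.

Picea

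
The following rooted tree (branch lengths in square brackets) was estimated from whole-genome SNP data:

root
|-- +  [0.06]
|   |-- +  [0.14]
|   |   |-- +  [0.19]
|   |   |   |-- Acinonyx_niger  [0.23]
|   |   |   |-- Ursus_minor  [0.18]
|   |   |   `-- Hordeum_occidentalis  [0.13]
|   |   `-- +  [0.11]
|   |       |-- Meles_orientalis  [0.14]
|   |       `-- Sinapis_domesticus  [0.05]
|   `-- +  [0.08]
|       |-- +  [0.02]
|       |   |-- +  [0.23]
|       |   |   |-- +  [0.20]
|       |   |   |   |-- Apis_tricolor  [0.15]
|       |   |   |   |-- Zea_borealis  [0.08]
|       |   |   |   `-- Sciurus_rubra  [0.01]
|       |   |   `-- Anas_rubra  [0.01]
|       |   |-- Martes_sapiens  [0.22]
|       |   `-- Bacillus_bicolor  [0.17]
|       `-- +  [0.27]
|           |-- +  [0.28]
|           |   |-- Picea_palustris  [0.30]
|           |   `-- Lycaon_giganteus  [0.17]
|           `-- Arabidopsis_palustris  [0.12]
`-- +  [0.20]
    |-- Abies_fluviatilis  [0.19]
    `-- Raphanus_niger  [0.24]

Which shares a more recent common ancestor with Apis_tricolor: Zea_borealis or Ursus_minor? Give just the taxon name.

The MRCA of Apis_tricolor and Zea_borealis subtends (Apis_tricolor,Zea_borealis,Sciurus_rubra) (3 taxa).
The MRCA of Apis_tricolor and Ursus_minor subtends (((Acinonyx_niger,Ursus_minor,Hordeum_occidentalis),(Meles_orientalis,Sinapis_domesticus)),((((Apis_tricolor,Zea_borealis,Sciurus_rubra),Anas_rubra),Martes_sapiens,Bacillus_bicolor),((Picea_palustris,Lycaon_giganteus),Arabidopsis_palustris))) (14 taxa).
The first is nested inside the second, so Apis_tricolor shares a more recent common ancestor with Zea_borealis.

Zea_borealis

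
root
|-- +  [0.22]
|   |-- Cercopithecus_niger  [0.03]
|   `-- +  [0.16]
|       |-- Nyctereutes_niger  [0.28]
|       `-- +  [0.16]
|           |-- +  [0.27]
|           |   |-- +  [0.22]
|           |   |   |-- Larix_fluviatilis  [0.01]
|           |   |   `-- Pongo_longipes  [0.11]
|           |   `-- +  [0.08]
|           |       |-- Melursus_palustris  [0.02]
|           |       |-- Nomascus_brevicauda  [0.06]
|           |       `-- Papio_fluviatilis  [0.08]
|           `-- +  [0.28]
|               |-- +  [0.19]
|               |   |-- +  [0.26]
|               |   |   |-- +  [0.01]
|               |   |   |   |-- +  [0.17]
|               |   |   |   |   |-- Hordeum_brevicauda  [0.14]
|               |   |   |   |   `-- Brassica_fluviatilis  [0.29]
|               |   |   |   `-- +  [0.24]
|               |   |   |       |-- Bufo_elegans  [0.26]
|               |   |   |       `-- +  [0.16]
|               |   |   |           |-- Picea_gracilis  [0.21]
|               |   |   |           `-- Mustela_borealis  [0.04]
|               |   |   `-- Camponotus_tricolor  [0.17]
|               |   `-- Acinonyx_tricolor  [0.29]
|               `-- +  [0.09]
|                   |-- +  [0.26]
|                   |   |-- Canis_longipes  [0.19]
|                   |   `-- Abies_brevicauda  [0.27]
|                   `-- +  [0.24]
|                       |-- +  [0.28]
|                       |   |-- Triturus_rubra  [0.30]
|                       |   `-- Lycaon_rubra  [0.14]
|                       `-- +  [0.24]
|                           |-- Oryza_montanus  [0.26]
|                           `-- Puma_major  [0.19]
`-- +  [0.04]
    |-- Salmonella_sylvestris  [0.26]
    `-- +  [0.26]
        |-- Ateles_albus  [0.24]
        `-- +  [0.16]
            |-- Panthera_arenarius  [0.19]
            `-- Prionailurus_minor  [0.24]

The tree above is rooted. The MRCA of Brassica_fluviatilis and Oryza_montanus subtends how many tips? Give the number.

13

The MRCA of Brassica_fluviatilis and Oryza_montanus is the node subtending (((((Hordeum_brevicauda,Brassica_fluviatilis),(Bufo_elegans,(Picea_gracilis,Mustela_borealis))),Camponotus_tricolor),Acinonyx_tricolor),((Canis_longipes,Abies_brevicauda),((Triturus_rubra,Lycaon_rubra),(Oryza_montanus,Puma_major)))).
That clade contains 13 terminal taxa: Abies_brevicauda, Acinonyx_tricolor, Brassica_fluviatilis, Bufo_elegans, Camponotus_tricolor, Canis_longipes, Hordeum_brevicauda, Lycaon_rubra, Mustela_borealis, Oryza_montanus, Picea_gracilis, Puma_major, Triturus_rubra.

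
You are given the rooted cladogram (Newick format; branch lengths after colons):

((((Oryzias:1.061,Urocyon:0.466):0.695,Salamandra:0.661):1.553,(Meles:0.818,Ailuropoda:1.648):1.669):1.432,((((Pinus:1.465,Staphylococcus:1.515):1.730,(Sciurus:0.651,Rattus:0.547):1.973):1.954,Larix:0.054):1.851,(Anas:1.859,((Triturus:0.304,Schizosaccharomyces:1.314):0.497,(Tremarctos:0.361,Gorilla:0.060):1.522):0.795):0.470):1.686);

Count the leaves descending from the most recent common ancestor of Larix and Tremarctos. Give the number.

The MRCA of Larix and Tremarctos is the node subtending ((((Pinus,Staphylococcus),(Sciurus,Rattus)),Larix),(Anas,((Triturus,Schizosaccharomyces),(Tremarctos,Gorilla)))).
That clade contains 10 terminal taxa: Anas, Gorilla, Larix, Pinus, Rattus, Schizosaccharomyces, Sciurus, Staphylococcus, Tremarctos, Triturus.

10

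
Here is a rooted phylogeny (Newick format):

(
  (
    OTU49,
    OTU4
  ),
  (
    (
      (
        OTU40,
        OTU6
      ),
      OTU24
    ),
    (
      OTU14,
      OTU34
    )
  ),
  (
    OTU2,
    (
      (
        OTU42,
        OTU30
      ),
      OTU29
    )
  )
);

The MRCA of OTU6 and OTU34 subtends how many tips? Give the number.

The MRCA of OTU6 and OTU34 is the node subtending (((OTU40,OTU6),OTU24),(OTU14,OTU34)).
That clade contains 5 terminal taxa: OTU14, OTU24, OTU34, OTU40, OTU6.

5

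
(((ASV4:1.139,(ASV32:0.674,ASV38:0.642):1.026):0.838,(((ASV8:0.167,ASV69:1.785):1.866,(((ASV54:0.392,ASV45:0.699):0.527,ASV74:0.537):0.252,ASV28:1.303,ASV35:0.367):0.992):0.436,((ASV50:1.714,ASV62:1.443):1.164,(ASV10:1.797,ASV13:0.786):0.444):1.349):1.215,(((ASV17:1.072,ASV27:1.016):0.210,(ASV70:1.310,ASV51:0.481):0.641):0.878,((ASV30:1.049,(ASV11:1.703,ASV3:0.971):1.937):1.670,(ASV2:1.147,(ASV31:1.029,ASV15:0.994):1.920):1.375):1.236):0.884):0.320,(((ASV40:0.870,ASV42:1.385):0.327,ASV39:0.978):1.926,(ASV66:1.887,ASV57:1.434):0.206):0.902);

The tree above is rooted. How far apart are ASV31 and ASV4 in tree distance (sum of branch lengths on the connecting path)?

The path runs ASV31 → … → MRCA → … → ASV4; the MRCA is the node subtending ((ASV4,(ASV32,ASV38)),(((ASV8,ASV69),(((ASV54,ASV45),ASV74),ASV28,ASV35)),((ASV50,ASV62),(ASV10,ASV13))),(((ASV17,ASV27),(ASV70,ASV51)),((ASV30,(ASV11,ASV3)),(ASV2,(ASV31,ASV15))))).
Branch lengths along that path: 1.029 + 1.920 + 1.375 + 1.236 + 0.884 + 0.838 + 1.139 = 8.421.

8.421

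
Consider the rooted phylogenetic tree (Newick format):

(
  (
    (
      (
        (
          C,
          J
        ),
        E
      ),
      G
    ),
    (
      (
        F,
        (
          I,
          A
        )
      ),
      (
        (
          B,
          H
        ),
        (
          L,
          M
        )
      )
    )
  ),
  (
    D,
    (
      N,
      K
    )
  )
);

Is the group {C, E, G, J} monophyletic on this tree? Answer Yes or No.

Yes

The most recent common ancestor of these taxa subtends (((C,J),E),G).
That clade has exactly 4 tips — every listed taxon and nothing else — so the group is monophyletic.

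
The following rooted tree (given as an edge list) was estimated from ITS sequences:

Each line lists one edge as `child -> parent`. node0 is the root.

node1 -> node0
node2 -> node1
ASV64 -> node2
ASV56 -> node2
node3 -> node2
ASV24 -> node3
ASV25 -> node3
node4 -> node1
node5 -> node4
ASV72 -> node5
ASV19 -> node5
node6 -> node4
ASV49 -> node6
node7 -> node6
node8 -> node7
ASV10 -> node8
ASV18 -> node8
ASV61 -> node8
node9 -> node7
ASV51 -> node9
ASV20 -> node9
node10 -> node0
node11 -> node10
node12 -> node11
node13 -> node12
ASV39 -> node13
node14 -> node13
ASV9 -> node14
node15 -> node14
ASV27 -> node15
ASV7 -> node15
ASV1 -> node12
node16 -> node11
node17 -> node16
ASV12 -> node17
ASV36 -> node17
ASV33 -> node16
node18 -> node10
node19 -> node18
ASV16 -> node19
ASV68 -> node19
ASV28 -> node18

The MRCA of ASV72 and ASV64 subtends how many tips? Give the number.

The MRCA of ASV72 and ASV64 is the node subtending ((ASV64,ASV56,(ASV24,ASV25)),((ASV72,ASV19),(ASV49,((ASV10,ASV18,ASV61),(ASV51,ASV20))))).
That clade contains 12 terminal taxa: ASV10, ASV18, ASV19, ASV20, ASV24, ASV25, ASV49, ASV51, ASV56, ASV61, ASV64, ASV72.

12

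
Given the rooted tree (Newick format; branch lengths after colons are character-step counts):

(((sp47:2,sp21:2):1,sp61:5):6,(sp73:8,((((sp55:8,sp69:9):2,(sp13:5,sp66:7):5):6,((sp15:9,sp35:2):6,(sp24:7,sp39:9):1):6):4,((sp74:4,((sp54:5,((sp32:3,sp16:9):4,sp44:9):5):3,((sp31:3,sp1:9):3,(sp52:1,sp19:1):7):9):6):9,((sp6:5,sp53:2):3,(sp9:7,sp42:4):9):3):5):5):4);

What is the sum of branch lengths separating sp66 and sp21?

40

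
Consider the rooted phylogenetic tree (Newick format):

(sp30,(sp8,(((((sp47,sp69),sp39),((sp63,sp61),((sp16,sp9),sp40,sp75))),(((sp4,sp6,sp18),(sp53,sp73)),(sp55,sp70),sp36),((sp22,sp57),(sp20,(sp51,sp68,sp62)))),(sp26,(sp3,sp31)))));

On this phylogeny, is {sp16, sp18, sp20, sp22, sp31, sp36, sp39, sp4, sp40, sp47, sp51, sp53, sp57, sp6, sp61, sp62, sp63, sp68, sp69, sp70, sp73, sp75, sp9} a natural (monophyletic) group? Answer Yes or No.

No

The MRCA of the listed taxa subtends (((((sp47,sp69),sp39),((sp63,sp61),((sp16,sp9),sp40,sp75))),(((sp4,sp6,sp18),(sp53,sp73)),(sp55,sp70),sp36),((sp22,sp57),(sp20,(sp51,sp68,sp62)))),(sp26,(sp3,sp31))).
That clade also contains sp26, sp3, sp55, which are not in the proposed group, so the group is not monophyletic.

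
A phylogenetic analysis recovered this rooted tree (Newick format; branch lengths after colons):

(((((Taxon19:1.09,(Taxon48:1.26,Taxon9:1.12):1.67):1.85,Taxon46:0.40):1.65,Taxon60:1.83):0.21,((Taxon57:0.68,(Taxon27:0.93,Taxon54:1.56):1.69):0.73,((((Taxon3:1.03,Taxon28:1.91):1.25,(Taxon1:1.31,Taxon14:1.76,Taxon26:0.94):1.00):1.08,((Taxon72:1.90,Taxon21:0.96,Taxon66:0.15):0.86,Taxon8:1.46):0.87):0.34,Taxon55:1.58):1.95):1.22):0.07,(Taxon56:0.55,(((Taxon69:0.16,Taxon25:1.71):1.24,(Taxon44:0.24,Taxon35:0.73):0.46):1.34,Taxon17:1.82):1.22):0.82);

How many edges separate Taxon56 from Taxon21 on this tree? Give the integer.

The MRCA of Taxon56 and Taxon21 is the root of the tree.
From Taxon56 up to that node: 2 branches. From Taxon21 up to the same node: 7 branches. Total: 2 + 7 = 9.

9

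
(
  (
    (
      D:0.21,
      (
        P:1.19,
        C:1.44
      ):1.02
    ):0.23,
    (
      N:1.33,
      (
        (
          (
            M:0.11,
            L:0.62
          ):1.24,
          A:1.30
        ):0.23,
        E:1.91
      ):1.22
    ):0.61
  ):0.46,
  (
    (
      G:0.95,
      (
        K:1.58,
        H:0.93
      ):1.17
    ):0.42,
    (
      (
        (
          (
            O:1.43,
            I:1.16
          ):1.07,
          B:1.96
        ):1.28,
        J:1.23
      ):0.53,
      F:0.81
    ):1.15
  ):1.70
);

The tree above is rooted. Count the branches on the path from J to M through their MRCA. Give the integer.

10

The MRCA of J and M is the root of the tree.
From J up to that node: 4 branches. From M up to the same node: 6 branches. Total: 4 + 6 = 10.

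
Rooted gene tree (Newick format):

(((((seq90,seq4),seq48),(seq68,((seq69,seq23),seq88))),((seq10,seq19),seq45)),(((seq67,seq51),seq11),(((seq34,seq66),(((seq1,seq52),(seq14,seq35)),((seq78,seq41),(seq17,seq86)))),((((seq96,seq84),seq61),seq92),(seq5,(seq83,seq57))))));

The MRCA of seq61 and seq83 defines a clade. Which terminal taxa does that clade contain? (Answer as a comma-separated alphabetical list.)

Tracing seq61: it sits inside ((seq96,seq84),seq61).
Tracing seq83: it sits inside (seq83,seq57).
The smallest clade enclosing both is ((((seq96,seq84),seq61),seq92),(seq5,(seq83,seq57))); the answer is its 7 terminal taxa in alphabetical order.

seq5, seq57, seq61, seq83, seq84, seq92, seq96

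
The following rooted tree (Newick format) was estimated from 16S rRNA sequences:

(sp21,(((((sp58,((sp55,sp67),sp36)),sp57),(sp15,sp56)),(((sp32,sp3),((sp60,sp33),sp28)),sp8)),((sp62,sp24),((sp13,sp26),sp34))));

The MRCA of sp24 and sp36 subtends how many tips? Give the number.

18

The MRCA of sp24 and sp36 is the node subtending (((((sp58,((sp55,sp67),sp36)),sp57),(sp15,sp56)),(((sp32,sp3),((sp60,sp33),sp28)),sp8)),((sp62,sp24),((sp13,sp26),sp34))).
That clade contains 18 terminal taxa: sp13, sp15, sp24, sp26, sp28, sp3, sp32, sp33, sp34, sp36, sp55, sp56, sp57, sp58, sp60, sp62, sp67, sp8.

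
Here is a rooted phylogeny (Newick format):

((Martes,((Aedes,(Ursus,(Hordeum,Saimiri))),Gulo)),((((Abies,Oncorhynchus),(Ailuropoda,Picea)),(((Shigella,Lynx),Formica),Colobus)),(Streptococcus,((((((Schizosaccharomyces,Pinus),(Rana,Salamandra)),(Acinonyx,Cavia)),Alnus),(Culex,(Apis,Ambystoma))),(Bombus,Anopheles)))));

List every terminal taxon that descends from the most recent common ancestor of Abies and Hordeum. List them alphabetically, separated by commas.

Tracing Abies: it sits inside (Abies,Oncorhynchus).
Tracing Hordeum: it sits inside (Hordeum,Saimiri).
The smallest clade enclosing both is the whole tree (their MRCA is the root), so the answer is all 27 tips in alphabetical order.

Abies, Acinonyx, Aedes, Ailuropoda, Alnus, Ambystoma, Anopheles, Apis, Bombus, Cavia, Colobus, Culex, Formica, Gulo, Hordeum, Lynx, Martes, Oncorhynchus, Picea, Pinus, Rana, Saimiri, Salamandra, Schizosaccharomyces, Shigella, Streptococcus, Ursus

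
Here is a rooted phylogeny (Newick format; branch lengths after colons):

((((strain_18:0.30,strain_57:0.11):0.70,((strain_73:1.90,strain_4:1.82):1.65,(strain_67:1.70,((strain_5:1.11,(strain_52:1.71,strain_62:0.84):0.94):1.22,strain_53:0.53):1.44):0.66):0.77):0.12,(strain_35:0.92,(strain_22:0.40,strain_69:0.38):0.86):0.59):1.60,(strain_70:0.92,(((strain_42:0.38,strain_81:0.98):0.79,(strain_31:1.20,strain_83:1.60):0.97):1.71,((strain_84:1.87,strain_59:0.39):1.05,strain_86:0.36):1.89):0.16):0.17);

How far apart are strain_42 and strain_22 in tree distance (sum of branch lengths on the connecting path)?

The path runs strain_42 → … → MRCA → … → strain_22; the MRCA is the root of the tree.
Branch lengths along that path: 0.38 + 0.79 + 1.71 + 0.16 + 0.17 + 1.60 + 0.59 + 0.86 + 0.40 = 6.66.

6.66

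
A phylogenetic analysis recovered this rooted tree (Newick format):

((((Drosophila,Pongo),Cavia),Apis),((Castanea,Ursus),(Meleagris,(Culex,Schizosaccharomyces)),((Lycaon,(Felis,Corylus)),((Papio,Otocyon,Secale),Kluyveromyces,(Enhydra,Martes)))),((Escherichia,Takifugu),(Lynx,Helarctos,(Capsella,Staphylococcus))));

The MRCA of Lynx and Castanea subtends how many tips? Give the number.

The MRCA of Lynx and Castanea is the root, so the clade is the entire tree.
That clade contains 24 terminal taxa: Apis, Capsella, Castanea, Cavia, Corylus, Culex, Drosophila, Enhydra, Escherichia, Felis, Helarctos, Kluyveromyces, Lycaon, Lynx, Martes, Meleagris, Otocyon, Papio, Pongo, Schizosaccharomyces, Secale, Staphylococcus, Takifugu, Ursus.

24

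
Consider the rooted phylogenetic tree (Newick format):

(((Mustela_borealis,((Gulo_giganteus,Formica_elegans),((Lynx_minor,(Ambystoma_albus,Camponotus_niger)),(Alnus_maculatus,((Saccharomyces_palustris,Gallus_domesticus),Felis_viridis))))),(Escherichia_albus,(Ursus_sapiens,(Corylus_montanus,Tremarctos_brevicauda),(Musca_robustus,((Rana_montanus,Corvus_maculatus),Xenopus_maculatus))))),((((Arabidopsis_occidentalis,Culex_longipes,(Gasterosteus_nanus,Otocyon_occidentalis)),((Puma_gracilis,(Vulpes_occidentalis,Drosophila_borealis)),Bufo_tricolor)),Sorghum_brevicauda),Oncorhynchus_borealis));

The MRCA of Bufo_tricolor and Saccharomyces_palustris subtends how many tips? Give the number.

28

The MRCA of Bufo_tricolor and Saccharomyces_palustris is the root, so the clade is the entire tree.
That clade contains 28 terminal taxa: Alnus_maculatus, Ambystoma_albus, Arabidopsis_occidentalis, Bufo_tricolor, Camponotus_niger, Corvus_maculatus, Corylus_montanus, Culex_longipes, Drosophila_borealis, Escherichia_albus, Felis_viridis, Formica_elegans, Gallus_domesticus, Gasterosteus_nanus, Gulo_giganteus, Lynx_minor, Musca_robustus, Mustela_borealis, Oncorhynchus_borealis, Otocyon_occidentalis, Puma_gracilis, Rana_montanus, Saccharomyces_palustris, Sorghum_brevicauda, Tremarctos_brevicauda, Ursus_sapiens, Vulpes_occidentalis, Xenopus_maculatus.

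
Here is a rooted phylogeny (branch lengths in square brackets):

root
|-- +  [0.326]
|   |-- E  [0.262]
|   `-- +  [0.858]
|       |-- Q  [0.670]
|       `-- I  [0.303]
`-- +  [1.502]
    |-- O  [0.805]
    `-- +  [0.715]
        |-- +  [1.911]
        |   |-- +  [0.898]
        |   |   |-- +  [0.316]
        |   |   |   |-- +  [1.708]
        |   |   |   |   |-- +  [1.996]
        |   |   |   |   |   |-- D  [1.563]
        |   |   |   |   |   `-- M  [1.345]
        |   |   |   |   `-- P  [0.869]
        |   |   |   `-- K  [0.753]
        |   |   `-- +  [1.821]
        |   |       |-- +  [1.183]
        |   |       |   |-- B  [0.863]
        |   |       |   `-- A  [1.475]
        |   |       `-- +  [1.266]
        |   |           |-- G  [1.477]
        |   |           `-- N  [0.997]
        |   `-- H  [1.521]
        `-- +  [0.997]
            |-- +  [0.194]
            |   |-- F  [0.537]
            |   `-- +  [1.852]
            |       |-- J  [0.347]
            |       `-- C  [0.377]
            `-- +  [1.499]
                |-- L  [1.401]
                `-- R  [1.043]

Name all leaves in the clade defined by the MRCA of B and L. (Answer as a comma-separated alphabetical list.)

Tracing B: it sits inside (B,A).
Tracing L: it sits inside (L,R).
The smallest clade enclosing both is ((((((D,M),P),K),((B,A),(G,N))),H),((F,(J,C)),(L,R))); the answer is its 14 terminal taxa in alphabetical order.

A, B, C, D, F, G, H, J, K, L, M, N, P, R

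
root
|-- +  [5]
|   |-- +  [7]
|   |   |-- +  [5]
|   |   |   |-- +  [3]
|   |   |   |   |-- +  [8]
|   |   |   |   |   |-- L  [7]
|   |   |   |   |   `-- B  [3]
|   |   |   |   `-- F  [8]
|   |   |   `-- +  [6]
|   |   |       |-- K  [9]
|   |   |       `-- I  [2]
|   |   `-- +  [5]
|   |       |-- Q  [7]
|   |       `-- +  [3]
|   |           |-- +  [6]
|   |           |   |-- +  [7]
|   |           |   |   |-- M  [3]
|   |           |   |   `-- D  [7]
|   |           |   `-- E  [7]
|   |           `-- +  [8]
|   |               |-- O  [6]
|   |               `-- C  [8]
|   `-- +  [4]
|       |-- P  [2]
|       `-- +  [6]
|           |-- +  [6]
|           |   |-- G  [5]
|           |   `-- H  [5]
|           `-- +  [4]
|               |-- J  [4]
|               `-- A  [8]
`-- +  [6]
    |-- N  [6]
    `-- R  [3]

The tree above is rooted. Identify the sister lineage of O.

O attaches to the tree at the node subtending (O,C).
The other lineage descending from that same node — the sister group — is the single tip C.

C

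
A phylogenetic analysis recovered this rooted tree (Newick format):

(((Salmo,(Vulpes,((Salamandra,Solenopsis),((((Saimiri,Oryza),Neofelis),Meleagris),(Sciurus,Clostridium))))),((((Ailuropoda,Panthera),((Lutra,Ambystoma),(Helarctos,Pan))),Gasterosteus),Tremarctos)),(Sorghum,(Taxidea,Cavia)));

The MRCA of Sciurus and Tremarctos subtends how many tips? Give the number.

18

The MRCA of Sciurus and Tremarctos is the node subtending ((Salmo,(Vulpes,((Salamandra,Solenopsis),((((Saimiri,Oryza),Neofelis),Meleagris),(Sciurus,Clostridium))))),((((Ailuropoda,Panthera),((Lutra,Ambystoma),(Helarctos,Pan))),Gasterosteus),Tremarctos)).
That clade contains 18 terminal taxa: Ailuropoda, Ambystoma, Clostridium, Gasterosteus, Helarctos, Lutra, Meleagris, Neofelis, Oryza, Pan, Panthera, Saimiri, Salamandra, Salmo, Sciurus, Solenopsis, Tremarctos, Vulpes.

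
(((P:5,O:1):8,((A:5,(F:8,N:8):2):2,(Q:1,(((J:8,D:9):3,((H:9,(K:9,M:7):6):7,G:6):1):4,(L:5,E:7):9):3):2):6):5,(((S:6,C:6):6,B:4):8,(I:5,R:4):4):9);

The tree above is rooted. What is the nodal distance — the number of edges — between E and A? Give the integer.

6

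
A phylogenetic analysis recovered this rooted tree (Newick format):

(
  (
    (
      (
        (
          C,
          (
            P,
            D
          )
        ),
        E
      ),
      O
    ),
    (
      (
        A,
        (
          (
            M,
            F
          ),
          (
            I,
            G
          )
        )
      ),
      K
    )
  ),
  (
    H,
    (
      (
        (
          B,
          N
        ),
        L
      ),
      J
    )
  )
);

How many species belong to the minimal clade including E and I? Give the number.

11

The MRCA of E and I is the node subtending ((((C,(P,D)),E),O),((A,((M,F),(I,G))),K)).
That clade contains 11 terminal taxa: A, C, D, E, F, G, I, K, M, O, P.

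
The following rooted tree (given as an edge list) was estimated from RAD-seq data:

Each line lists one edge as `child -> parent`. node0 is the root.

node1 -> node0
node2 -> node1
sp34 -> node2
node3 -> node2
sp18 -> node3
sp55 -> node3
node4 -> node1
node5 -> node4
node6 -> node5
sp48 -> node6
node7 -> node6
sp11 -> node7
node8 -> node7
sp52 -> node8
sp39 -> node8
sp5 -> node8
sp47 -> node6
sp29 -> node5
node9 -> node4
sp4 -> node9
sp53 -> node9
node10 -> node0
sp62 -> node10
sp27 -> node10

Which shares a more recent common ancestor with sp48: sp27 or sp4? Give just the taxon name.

sp4

The MRCA of sp48 and sp4 subtends (((sp48,(sp11,(sp52,sp39,sp5)),sp47),sp29),(sp4,sp53)) (9 taxa).
The MRCA of sp48 and sp27 is the root, subtending the entire tree (14 taxa).
The first is nested inside the second, so sp48 shares a more recent common ancestor with sp4.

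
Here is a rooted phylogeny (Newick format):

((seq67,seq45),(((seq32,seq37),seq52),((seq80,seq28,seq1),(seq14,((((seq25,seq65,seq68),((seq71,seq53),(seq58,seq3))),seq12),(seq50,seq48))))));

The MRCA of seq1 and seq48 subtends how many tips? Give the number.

14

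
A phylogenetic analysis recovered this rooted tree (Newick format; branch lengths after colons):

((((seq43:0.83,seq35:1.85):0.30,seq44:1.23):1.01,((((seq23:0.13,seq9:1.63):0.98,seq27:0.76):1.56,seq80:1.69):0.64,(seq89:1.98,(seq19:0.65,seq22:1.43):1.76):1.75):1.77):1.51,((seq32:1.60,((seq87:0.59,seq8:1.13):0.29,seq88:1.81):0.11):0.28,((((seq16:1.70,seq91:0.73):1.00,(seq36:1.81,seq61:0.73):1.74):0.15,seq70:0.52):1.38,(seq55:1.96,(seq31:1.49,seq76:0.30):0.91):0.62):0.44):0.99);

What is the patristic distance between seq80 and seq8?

8.41

The path runs seq80 → … → MRCA → … → seq8; the MRCA is the root of the tree.
Branch lengths along that path: 1.69 + 0.64 + 1.77 + 1.51 + 0.99 + 0.28 + 0.11 + 0.29 + 1.13 = 8.41.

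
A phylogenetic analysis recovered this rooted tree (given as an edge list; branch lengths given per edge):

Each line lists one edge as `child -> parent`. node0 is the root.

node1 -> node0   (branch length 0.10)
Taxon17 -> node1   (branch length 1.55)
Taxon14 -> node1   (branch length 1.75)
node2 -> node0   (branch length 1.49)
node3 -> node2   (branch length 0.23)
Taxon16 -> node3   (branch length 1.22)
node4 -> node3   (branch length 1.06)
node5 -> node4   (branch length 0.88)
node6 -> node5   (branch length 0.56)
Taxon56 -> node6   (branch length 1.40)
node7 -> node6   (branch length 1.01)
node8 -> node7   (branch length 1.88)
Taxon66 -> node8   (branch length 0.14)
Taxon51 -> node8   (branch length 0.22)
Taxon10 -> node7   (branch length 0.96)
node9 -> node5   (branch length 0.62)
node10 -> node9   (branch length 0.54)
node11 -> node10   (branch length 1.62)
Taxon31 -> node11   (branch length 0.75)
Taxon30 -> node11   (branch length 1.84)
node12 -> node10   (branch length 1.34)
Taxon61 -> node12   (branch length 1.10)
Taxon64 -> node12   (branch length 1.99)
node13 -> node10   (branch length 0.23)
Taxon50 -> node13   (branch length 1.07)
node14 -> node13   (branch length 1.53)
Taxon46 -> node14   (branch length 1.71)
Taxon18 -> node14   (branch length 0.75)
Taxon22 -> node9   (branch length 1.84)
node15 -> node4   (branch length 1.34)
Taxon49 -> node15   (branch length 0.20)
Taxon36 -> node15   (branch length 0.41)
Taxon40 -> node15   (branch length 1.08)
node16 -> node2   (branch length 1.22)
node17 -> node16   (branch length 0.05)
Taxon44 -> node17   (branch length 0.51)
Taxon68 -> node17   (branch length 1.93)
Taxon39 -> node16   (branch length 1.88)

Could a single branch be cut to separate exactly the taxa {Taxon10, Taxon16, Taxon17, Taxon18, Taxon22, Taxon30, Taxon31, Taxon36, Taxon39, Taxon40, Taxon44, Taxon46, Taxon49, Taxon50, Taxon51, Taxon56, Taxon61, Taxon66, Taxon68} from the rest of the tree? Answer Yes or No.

No

The MRCA of the listed taxa is the root, so the smallest clade containing them is the whole tree.
That clade also contains Taxon14, Taxon64, which are not in the proposed group, so the group is not monophyletic.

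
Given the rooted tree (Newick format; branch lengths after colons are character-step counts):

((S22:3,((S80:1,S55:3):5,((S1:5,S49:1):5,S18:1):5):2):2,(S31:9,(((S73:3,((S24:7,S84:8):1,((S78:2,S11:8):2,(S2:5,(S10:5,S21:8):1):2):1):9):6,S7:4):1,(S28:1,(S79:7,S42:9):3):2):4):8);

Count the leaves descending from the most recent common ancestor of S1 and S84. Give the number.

19

The MRCA of S1 and S84 is the root, so the clade is the entire tree.
That clade contains 19 terminal taxa: S1, S10, S11, S18, S2, S21, S22, S24, S28, S31, S42, S49, S55, S7, S73, S78, S79, S80, S84.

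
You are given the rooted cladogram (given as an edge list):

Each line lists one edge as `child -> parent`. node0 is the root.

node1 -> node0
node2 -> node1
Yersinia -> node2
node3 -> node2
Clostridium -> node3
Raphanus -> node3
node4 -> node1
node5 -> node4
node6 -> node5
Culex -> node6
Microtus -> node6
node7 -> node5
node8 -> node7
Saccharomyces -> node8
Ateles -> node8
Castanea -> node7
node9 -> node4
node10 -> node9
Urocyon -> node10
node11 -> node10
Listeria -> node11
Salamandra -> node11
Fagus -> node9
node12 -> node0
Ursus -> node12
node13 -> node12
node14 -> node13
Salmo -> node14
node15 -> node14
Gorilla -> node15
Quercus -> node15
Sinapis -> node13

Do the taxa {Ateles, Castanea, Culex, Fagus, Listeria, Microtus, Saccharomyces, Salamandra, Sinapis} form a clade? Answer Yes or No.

No

The MRCA of the listed taxa is the root, so the smallest clade containing them is the whole tree.
That clade also contains Clostridium, Gorilla, Quercus, Raphanus, Salmo, Urocyon, Ursus, Yersinia, which are not in the proposed group, so the group is not monophyletic.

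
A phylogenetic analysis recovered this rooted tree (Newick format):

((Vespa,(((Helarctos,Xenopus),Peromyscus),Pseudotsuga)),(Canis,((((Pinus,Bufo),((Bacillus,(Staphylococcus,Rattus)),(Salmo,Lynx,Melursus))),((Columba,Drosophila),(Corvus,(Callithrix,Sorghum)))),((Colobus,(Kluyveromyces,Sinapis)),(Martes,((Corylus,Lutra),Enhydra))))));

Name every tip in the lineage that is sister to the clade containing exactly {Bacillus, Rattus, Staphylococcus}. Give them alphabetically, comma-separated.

The clade containing exactly {Bacillus, Rattus, Staphylococcus} attaches to the tree at the node subtending ((Bacillus,(Staphylococcus,Rattus)),(Salmo,Lynx,Melursus)).
The other lineage descending from that same node — the sister group — is (Salmo,Lynx,Melursus); its 3 tips in alphabetical order are the answer.

Lynx, Melursus, Salmo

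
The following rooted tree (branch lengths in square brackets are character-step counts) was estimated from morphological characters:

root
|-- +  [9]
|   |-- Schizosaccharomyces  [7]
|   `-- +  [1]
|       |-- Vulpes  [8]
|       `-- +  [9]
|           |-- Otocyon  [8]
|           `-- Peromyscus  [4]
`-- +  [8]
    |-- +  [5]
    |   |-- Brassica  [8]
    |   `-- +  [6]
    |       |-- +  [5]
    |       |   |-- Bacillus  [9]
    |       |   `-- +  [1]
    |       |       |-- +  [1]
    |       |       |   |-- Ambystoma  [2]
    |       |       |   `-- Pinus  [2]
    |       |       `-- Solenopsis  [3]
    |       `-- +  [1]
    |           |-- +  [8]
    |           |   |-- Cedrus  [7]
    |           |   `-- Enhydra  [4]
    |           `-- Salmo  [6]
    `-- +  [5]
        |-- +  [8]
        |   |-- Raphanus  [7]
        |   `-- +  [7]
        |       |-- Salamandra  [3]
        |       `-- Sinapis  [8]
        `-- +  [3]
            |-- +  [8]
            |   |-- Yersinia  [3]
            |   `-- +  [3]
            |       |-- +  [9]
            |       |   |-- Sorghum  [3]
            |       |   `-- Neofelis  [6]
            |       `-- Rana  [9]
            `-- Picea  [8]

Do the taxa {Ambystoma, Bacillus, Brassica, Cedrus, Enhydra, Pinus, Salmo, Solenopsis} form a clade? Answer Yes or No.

The most recent common ancestor of these taxa subtends (Brassica,((Bacillus,((Ambystoma,Pinus),Solenopsis)),((Cedrus,Enhydra),Salmo))).
That clade has exactly 8 tips — every listed taxon and nothing else — so the group is monophyletic.

Yes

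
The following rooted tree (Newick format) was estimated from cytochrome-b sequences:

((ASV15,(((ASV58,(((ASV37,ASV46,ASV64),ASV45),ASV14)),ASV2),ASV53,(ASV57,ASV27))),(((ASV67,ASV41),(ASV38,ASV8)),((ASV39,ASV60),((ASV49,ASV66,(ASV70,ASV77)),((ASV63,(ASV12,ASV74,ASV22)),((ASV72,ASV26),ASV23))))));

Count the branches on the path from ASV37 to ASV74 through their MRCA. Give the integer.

The MRCA of ASV37 and ASV74 is the root of the tree.
From ASV37 up to that node: 8 branches. From ASV74 up to the same node: 7 branches. Total: 8 + 7 = 15.

15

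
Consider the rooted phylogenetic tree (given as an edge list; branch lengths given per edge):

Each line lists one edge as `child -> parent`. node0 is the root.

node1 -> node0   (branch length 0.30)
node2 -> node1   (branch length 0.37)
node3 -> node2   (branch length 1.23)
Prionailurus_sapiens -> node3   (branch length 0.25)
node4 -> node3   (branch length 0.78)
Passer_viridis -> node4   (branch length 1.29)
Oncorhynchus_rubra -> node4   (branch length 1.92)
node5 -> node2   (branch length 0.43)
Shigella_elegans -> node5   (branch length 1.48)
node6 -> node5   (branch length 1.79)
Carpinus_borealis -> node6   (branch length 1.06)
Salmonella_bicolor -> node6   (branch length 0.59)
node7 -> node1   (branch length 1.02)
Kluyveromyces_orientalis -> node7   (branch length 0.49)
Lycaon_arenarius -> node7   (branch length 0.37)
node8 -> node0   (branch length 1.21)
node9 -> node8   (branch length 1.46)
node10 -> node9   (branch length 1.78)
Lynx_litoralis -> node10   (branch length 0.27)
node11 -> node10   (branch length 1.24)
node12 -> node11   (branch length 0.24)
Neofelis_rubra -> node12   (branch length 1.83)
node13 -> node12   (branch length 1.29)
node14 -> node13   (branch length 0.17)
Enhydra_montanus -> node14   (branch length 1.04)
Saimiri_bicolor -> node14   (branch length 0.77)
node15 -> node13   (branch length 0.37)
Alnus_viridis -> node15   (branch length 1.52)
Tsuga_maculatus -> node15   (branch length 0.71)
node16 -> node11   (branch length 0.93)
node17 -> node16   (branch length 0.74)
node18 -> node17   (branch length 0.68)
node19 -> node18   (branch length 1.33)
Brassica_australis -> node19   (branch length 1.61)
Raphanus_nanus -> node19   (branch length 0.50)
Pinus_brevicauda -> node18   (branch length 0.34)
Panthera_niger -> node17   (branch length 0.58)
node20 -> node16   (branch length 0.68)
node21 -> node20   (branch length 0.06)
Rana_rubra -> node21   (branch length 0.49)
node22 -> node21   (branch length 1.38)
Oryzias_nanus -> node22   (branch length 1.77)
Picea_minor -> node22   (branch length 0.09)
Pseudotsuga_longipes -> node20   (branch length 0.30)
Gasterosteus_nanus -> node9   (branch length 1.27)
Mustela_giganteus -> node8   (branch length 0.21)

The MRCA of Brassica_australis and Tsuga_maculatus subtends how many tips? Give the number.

13

The MRCA of Brassica_australis and Tsuga_maculatus is the node subtending ((Neofelis_rubra,((Enhydra_montanus,Saimiri_bicolor),(Alnus_viridis,Tsuga_maculatus))),((((Brassica_australis,Raphanus_nanus),Pinus_brevicauda),Panthera_niger),((Rana_rubra,(Oryzias_nanus,Picea_minor)),Pseudotsuga_longipes))).
That clade contains 13 terminal taxa: Alnus_viridis, Brassica_australis, Enhydra_montanus, Neofelis_rubra, Oryzias_nanus, Panthera_niger, Picea_minor, Pinus_brevicauda, Pseudotsuga_longipes, Rana_rubra, Raphanus_nanus, Saimiri_bicolor, Tsuga_maculatus.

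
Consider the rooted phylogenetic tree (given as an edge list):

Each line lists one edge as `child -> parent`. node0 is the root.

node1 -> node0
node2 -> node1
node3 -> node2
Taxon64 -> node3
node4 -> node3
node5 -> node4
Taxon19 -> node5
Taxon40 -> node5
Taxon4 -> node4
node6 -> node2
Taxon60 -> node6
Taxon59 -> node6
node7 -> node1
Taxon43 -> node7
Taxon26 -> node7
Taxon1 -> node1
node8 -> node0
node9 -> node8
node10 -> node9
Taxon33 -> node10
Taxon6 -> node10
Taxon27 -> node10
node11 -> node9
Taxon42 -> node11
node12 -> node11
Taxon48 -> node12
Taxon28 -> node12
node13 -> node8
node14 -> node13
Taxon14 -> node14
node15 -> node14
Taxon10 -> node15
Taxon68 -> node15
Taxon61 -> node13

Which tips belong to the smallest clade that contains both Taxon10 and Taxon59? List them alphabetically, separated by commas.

Taxon1, Taxon10, Taxon14, Taxon19, Taxon26, Taxon27, Taxon28, Taxon33, Taxon4, Taxon40, Taxon42, Taxon43, Taxon48, Taxon59, Taxon6, Taxon60, Taxon61, Taxon64, Taxon68

Tracing Taxon10: it sits inside (Taxon10,Taxon68).
Tracing Taxon59: it sits inside (Taxon60,Taxon59).
The smallest clade enclosing both is the whole tree (their MRCA is the root), so the answer is all 19 tips in alphabetical order.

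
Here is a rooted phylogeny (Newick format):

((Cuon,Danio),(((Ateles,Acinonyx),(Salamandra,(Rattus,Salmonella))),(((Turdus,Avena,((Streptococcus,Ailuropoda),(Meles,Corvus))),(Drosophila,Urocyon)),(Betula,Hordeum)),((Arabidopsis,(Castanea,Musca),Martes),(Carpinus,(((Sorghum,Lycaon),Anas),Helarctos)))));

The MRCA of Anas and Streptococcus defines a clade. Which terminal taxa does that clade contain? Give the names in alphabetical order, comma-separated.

Tracing Anas: it sits inside ((Sorghum,Lycaon),Anas).
Tracing Streptococcus: it sits inside (Streptococcus,Ailuropoda).
The smallest clade enclosing both is (((Ateles,Acinonyx),(Salamandra,(Rattus,Salmonella))),(((Turdus,Avena,((Streptococcus,Ailuropoda),(Meles,Corvus))),(Drosophila,Urocyon)),(Betula,Hordeum)),((Arabidopsis,(Castanea,Musca),Martes),(Carpinus,(((Sorghum,Lycaon),Anas),Helarctos)))); the answer is its 24 terminal taxa in alphabetical order.

Acinonyx, Ailuropoda, Anas, Arabidopsis, Ateles, Avena, Betula, Carpinus, Castanea, Corvus, Drosophila, Helarctos, Hordeum, Lycaon, Martes, Meles, Musca, Rattus, Salamandra, Salmonella, Sorghum, Streptococcus, Turdus, Urocyon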